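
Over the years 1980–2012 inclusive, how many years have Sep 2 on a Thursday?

5

Track Sep 2's weekday year by year (advancing +1, or +2 across a Feb 29):
  1980: Tue  1981: Wed (+1)  1982: Thu (+1) ✓  1983: Fri (+1)  1984: Sun (+2)
  1985: Mon (+1)  1986: Tue (+1)  1987: Wed (+1)  1988: Fri (+2)  1989: Sat (+1)
  1990: Sun (+1)  1991: Mon (+1)  1992: Wed (+2)  1993: Thu (+1) ✓  … (5 more years) …
  1999: Thu (+1) ✓  2000: Sat (+2)  2001: Sun (+1)  2002: Mon (+1)  2003: Tue (+1)
  2004: Thu (+2) ✓  2005: Fri (+1)  2006: Sat (+1)  2007: Sun (+1)  2008: Tue (+2)
  2009: Wed (+1)  2010: Thu (+1) ✓  2011: Fri (+1)  2012: Sun (+2)
Thursday years: 1982, 1993, 1999, 2004, 2010 — 5 in total.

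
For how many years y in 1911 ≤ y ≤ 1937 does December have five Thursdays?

11

December has 31 days; it has five Thursdays when Thursday falls among the first (month-length − 28) days — i.e. when December 1 is one of Thursday/Wednesday/Tuesday.
December 1 by year: 1911:Fri 1912:Sun 1913:Mon 1914:Tue✓ 1915:Wed✓ 1916:Fri 1917:Sat 1918:Sun 1919:Mon 1920:Wed✓ 1921:Thu✓ 1922:Fri 1923:Sat 1924:Mon 1925:Tue✓ 1926:Wed✓ 1927:Thu✓ 1928:Sat 1929:Sun 1930:Mon 1931:Tue✓ 1932:Thu✓ 1933:Fri 1934:Sat 1935:Sun 1936:Tue✓ 1937:Wed✓
Years with five Thursdays: 1914, 1915, 1920, 1921, 1925, 1926, 1927, 1931, 1932, 1936, 1937 → 11.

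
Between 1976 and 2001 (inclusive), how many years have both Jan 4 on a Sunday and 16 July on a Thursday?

Check each year's weekday for Jan 4 and 16 July:
  1976: Sun/Fri  1977: Tue/Sat  1978: Wed/Sun  1979: Thu/Mon  1980: Fri/Wed  1981: Sun/Thu ✓  1982: Mon/Fri  1983: Tue/Sat  1984: Wed/Mon  1985: Fri/Tue  1986: Sat/Wed  1987: Sun/Thu ✓  1988: Mon/Sat  1989: Wed/Sun  1990: Thu/Mon  1991: Fri/Tue  1992: Sat/Thu  1993: Mon/Fri  1994: Tue/Sat  1995: Wed/Sun  1996: Thu/Tue  1997: Sat/Wed  1998: Sun/Thu ✓  1999: Mon/Fri  2000: Tue/Sun  2001: Thu/Mon
Both conditions hold in: 1981, 1987, 1998 — 3.

3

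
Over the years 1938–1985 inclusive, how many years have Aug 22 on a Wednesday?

Track Aug 22's weekday year by year (advancing +1, or +2 across a Feb 29):
  1938: Mon  1939: Tue (+1)  1940: Thu (+2)  1941: Fri (+1)  1942: Sat (+1)
  1943: Sun (+1)  1944: Tue (+2)  1945: Wed (+1) ✓  1946: Thu (+1)  1947: Fri (+1)
  1948: Sun (+2)  1949: Mon (+1)  1950: Tue (+1)  1951: Wed (+1) ✓  … (20 more years) …
  1972: Tue (+2)  1973: Wed (+1) ✓  1974: Thu (+1)  1975: Fri (+1)  1976: Sun (+2)
  1977: Mon (+1)  1978: Tue (+1)  1979: Wed (+1) ✓  1980: Fri (+2)  1981: Sat (+1)
  1982: Sun (+1)  1983: Mon (+1)  1984: Wed (+2) ✓  1985: Thu (+1)
Wednesday years: 1945, 1951, 1956, 1962, 1973, 1979, 1984 — 7 in total.

7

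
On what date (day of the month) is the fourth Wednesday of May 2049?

26

May 1, 2049 is a Saturday, so the first Wednesday is the 5th.
The fourth Wednesday is 5 + 21 = 26.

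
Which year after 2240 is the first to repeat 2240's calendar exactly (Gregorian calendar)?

Two years share a calendar iff Jan 1 falls on the same weekday and both are leap or both are common. 2240: Jan 1 is Wednesday, leap year.
2241: Jan 1 Friday, common
2242: Jan 1 Saturday, common
2243: Jan 1 Sunday, common
2244: Jan 1 Monday, leap
2245: Jan 1 Wednesday, common
2246: Jan 1 Thursday, common
2247: Jan 1 Friday, common
2248: Jan 1 Saturday, leap
2249: Jan 1 Monday, common
2250: Jan 1 Tuesday, common
2251: Jan 1 Wednesday, common
2252: Jan 1 Thursday, leap
2253: Jan 1 Saturday, common
2254: Jan 1 Sunday, common
2255: Jan 1 Monday, common
2256: Jan 1 Tuesday, leap
2257: Jan 1 Thursday, common
2258: Jan 1 Friday, common
2259: Jan 1 Saturday, common
2260: Jan 1 Sunday, leap
2261: Jan 1 Tuesday, common
2262: Jan 1 Wednesday, common
2263: Jan 1 Thursday, common
2264: Jan 1 Friday, leap
2265: Jan 1 Sunday, common
2266: Jan 1 Monday, common
2267: Jan 1 Tuesday, common
2268: Jan 1 Wednesday, leap
2268 matches on both conditions.

2268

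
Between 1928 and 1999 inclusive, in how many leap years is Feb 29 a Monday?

Leap years in 1928–1999: 18 of them.
Feb 29 weekday advances by 5 (mod 7) from one leap year to the next four years later (or differs when a century non-leap intervenes).
Leap-day weekdays: 1928:Wed 1932:Mon✓ 1936:Sat 1940:Thu 1944:Tue 1948:Sun 1952:Fri 1956:Wed 1960:Mon✓ 1964:Sat 1968:Thu 1972:Tue 1976:Sun 1980:Fri 1984:Wed 1988:Mon✓ 1992:Sat 1996:Thu
Monday: 1932, 1960, 1988 → 3.

3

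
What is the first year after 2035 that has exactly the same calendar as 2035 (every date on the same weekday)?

2046

Two years share a calendar iff Jan 1 falls on the same weekday and both are leap or both are common. 2035: Jan 1 is Monday, common year.
2036: Jan 1 Tuesday, leap
2037: Jan 1 Thursday, common
2038: Jan 1 Friday, common
2039: Jan 1 Saturday, common
2040: Jan 1 Sunday, leap
2041: Jan 1 Tuesday, common
2042: Jan 1 Wednesday, common
2043: Jan 1 Thursday, common
2044: Jan 1 Friday, leap
2045: Jan 1 Sunday, common
2046: Jan 1 Monday, common
2046 matches on both conditions.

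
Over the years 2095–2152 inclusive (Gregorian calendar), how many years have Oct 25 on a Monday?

Track Oct 25's weekday year by year (advancing +1, or +2 across a Feb 29):
  2095: Tue  2096: Thu (+2)  2097: Fri (+1)  2098: Sat (+1)  2099: Sun (+1)
  2100: Mon (+1) ✓  2101: Tue (+1)  2102: Wed (+1)  2103: Thu (+1)  2104: Sat (+2)
  2105: Sun (+1)  2106: Mon (+1) ✓  2107: Tue (+1)  2108: Thu (+2)  … (30 more years) …
  2139: Sun (+1)  2140: Tue (+2)  2141: Wed (+1)  2142: Thu (+1)  2143: Fri (+1)
  2144: Sun (+2)  2145: Mon (+1) ✓  2146: Tue (+1)  2147: Wed (+1)  2148: Fri (+2)
  2149: Sat (+1)  2150: Sun (+1)  2151: Mon (+1) ✓  2152: Wed (+2)
Monday years: 2100, 2106, 2117, 2123, 2128, 2134, 2145, 2151 — 8 in total.

8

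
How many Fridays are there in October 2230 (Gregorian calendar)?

5

October 2230 has 31 days and begins on Friday.
The first Friday is October 1.
Fridays fall on 1, 8, 15, 22, 29 — that's 5.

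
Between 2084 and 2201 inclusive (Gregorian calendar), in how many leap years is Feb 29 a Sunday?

Leap years in 2084–2201: 28 of them.
Feb 29 weekday advances by 5 (mod 7) from one leap year to the next four years later (or differs when a century non-leap intervenes).
Leap-day weekdays: 2084:Tue 2088:Sun✓ 2092:Fri 2096:Wed 2104:Fri 2108:Wed 2112:Mon 2116:Sat 2120:Thu 2124:Tue 2128:Sun✓ 2132:Fri 2136:Wed 2140:Mon 2144:Sat 2148:Thu 2152:Tue 2156:Sun✓ 2160:Fri 2164:Wed 2168:Mon 2172:Sat 2176:Thu 2180:Tue 2184:Sun✓ 2188:Fri 2192:Wed 2196:Mon
Sunday: 2088, 2128, 2156, 2184 → 4.

4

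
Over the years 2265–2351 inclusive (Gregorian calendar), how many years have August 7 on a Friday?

12

Track August 7's weekday year by year (advancing +1, or +2 across a Feb 29):
  2265: Mon  2266: Tue (+1)  2267: Wed (+1)  2268: Fri (+2) ✓  2269: Sat (+1)
  2270: Sun (+1)  2271: Mon (+1)  2272: Wed (+2)  2273: Thu (+1)  2274: Fri (+1) ✓
  2275: Sat (+1)  2276: Mon (+2)  2277: Tue (+1)  2278: Wed (+1)  … (59 more years) …
  2338: Sun (+1)  2339: Mon (+1)  2340: Wed (+2)  2341: Thu (+1)  2342: Fri (+1) ✓
  2343: Sat (+1)  2344: Mon (+2)  2345: Tue (+1)  2346: Wed (+1)  2347: Thu (+1)
  2348: Sat (+2)  2349: Sun (+1)  2350: Mon (+1)  2351: Tue (+1)
Friday years: 2268, 2274, 2285, 2291, 2296, 2303, 2308, 2314, 2325, 2331, 2336, 2342 — 12 in total.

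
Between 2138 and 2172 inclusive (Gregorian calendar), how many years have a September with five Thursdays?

9

September has 30 days; it has five Thursdays when Thursday falls among the first (month-length − 28) days — i.e. when September 1 is one of Thursday/Wednesday.
September 1 by year: 2138:Mon 2139:Tue 2140:Thu✓ 2141:Fri 2142:Sat 2143:Sun 2144:Tue 2145:Wed✓ 2146:Thu✓ 2147:Fri 2148:Sun 2149:Mon 2150:Tue 2151:Wed✓ 2152:Fri …(5 more)… 2158:Fri 2159:Sat 2160:Mon 2161:Tue 2162:Wed✓ 2163:Thu✓ 2164:Sat 2165:Sun 2166:Mon 2167:Tue 2168:Thu✓ 2169:Fri 2170:Sat 2171:Sun 2172:Tue
Years with five Thursdays: 2140, 2145, 2146, 2151, 2156, 2157, 2162, 2163, 2168 → 9.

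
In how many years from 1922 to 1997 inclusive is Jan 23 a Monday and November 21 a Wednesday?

3

Check each year's weekday for Jan 23 and November 21:
  1922: Mon/Tue  1923: Tue/Wed  1924: Wed/Fri  1925: Fri/Sat  1926: Sat/Sun  1927: Sun/Mon  1928: Mon/Wed ✓  1929: Wed/Thu  1930: Thu/Fri  1931: Fri/Sat  1932: Sat/Mon  1933: Mon/Tue  1934: Tue/Wed  1935: Wed/Thu  …(48 more)…  1984: Mon/Wed ✓  1985: Wed/Thu  1986: Thu/Fri  1987: Fri/Sat  1988: Sat/Mon  1989: Mon/Tue  1990: Tue/Wed  1991: Wed/Thu  1992: Thu/Sat  1993: Sat/Sun  1994: Sun/Mon  1995: Mon/Tue  1996: Tue/Thu  1997: Thu/Fri
Both conditions hold in: 1928, 1956, 1984 — 3.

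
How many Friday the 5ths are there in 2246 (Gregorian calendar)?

Check the 5th of each month of 2246: Jan 5: Mon, Feb 5: Thu, Mar 5: Thu, Apr 5: Sun, May 5: Tue, Jun 5: Fri, Jul 5: Sun, Aug 5: Wed, Sep 5: Sat, Oct 5: Mon, Nov 5: Thu, Dec 5: Sat.
Friday occurs in June — 1 month.

1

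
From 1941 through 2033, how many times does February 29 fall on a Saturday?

Leap years in 1941–2033: 23 of them.
Feb 29 weekday advances by 5 (mod 7) from one leap year to the next four years later (or differs when a century non-leap intervenes).
Leap-day weekdays: 1944:Tue 1948:Sun 1952:Fri 1956:Wed 1960:Mon 1964:Sat✓ 1968:Thu 1972:Tue 1976:Sun 1980:Fri 1984:Wed 1988:Mon 1992:Sat✓ 1996:Thu 2000:Tue 2004:Sun 2008:Fri 2012:Wed 2016:Mon 2020:Sat✓ 2024:Thu 2028:Tue 2032:Sun
Saturday: 1964, 1992, 2020 → 3.

3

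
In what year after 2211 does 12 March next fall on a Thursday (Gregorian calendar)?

From one year to the next, a fixed date's weekday advances by 1, or by 2 when a Feb 29 lies between the two dates.
2211: March 12 is Tuesday.
2212: Thursday (+2)
12 March falls on a Thursday in 2212.

2212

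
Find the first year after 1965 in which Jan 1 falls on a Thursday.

Jan 1 advances by 2 weekdays after a leap year and by 1 after a common year.
1965: Jan 1 is Friday.
1966: Saturday
1967: Sunday
1968: Monday (leap)
1969: Wednesday
1970: Thursday
1970 begins on a Thursday

1970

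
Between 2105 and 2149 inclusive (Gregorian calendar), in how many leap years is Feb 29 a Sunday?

1

Leap years in 2105–2149: 11 of them.
Feb 29 weekday advances by 5 (mod 7) from one leap year to the next four years later (or differs when a century non-leap intervenes).
Leap-day weekdays: 2108:Wed 2112:Mon 2116:Sat 2120:Thu 2124:Tue 2128:Sun✓ 2132:Fri 2136:Wed 2140:Mon 2144:Sat 2148:Thu
Sunday: 2128 → 1.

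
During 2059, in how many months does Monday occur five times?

A month of length L has five Mondays iff its first Monday is on day ≤ L−28 (so day 1–3 in a 31-day month, 1–2 in a 30-day month, day 1 in a leap February).
Checking each month of 2059: Jan starts Wed (31d); Feb starts Sat (28d); Mar starts Sat (31d) ✓; Apr starts Tue (30d); May starts Thu (31d); Jun starts Sun (30d) ✓; Jul starts Tue (31d); Aug starts Fri (31d); Sep starts Mon (30d) ✓; Oct starts Wed (31d); Nov starts Sat (30d); Dec starts Mon (31d) ✓.
Five-Monday months: March, June, September, December → 4.

4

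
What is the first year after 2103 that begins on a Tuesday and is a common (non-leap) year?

2109

Jan 1 advances by 2 weekdays after a leap year and by 1 after a common year.
2103: Jan 1 is Monday.
2104: Tuesday (leap)
2105: Thursday
2106: Friday
2107: Saturday
2108: Sunday (leap)
2109: Tuesday
2109 begins on a Tuesday and is a common year.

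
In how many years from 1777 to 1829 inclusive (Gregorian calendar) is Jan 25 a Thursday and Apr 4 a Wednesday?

6

Check each year's weekday for Jan 25 and Apr 4:
  1777: Sat/Fri  1778: Sun/Sat  1779: Mon/Sun  1780: Tue/Tue  1781: Thu/Wed ✓  1782: Fri/Thu  1783: Sat/Fri  1784: Sun/Sun  1785: Tue/Mon  1786: Wed/Tue  1787: Thu/Wed ✓  1788: Fri/Fri  1789: Sun/Sat  1790: Mon/Sun  …(25 more)…  1816: Thu/Thu  1817: Sat/Fri  1818: Sun/Sat  1819: Mon/Sun  1820: Tue/Tue  1821: Thu/Wed ✓  1822: Fri/Thu  1823: Sat/Fri  1824: Sun/Sun  1825: Tue/Mon  1826: Wed/Tue  1827: Thu/Wed ✓  1828: Fri/Fri  1829: Sun/Sat
Both conditions hold in: 1781, 1787, 1798, 1810, 1821, 1827 — 6.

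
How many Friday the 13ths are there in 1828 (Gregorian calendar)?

Check the 13th of each month of 1828: Jan 13: Sun, Feb 13: Wed, Mar 13: Thu, Apr 13: Sun, May 13: Tue, Jun 13: Fri, Jul 13: Sun, Aug 13: Wed, Sep 13: Sat, Oct 13: Mon, Nov 13: Thu, Dec 13: Sat.
Friday occurs in June — 1 month.

1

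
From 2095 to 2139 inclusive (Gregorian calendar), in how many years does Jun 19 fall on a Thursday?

Track Jun 19's weekday year by year (advancing +1, or +2 across a Feb 29):
  2095: Sun  2096: Tue (+2)  2097: Wed (+1)  2098: Thu (+1) ✓  2099: Fri (+1)
  2100: Sat (+1)  2101: Sun (+1)  2102: Mon (+1)  2103: Tue (+1)  2104: Thu (+2) ✓
  2105: Fri (+1)  2106: Sat (+1)  2107: Sun (+1)  2108: Tue (+2)  … (17 more years) …
  2126: Wed (+1)  2127: Thu (+1) ✓  2128: Sat (+2)  2129: Sun (+1)  2130: Mon (+1)
  2131: Tue (+1)  2132: Thu (+2) ✓  2133: Fri (+1)  2134: Sat (+1)  2135: Sun (+1)
  2136: Tue (+2)  2137: Wed (+1)  2138: Thu (+1) ✓  2139: Fri (+1)
Thursday years: 2098, 2104, 2110, 2121, 2127, 2132, 2138 — 7 in total.

7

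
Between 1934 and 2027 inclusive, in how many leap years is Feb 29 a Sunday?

3

Leap years in 1934–2027: 23 of them.
Feb 29 weekday advances by 5 (mod 7) from one leap year to the next four years later (or differs when a century non-leap intervenes).
Leap-day weekdays: 1936:Sat 1940:Thu 1944:Tue 1948:Sun✓ 1952:Fri 1956:Wed 1960:Mon 1964:Sat 1968:Thu 1972:Tue 1976:Sun✓ 1980:Fri 1984:Wed 1988:Mon 1992:Sat 1996:Thu 2000:Tue 2004:Sun✓ 2008:Fri 2012:Wed 2016:Mon 2020:Sat 2024:Thu
Sunday: 1948, 1976, 2004 → 3.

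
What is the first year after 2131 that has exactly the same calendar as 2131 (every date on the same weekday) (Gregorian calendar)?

Two years share a calendar iff Jan 1 falls on the same weekday and both are leap or both are common. 2131: Jan 1 is Monday, common year.
2132: Jan 1 Tuesday, leap
2133: Jan 1 Thursday, common
2134: Jan 1 Friday, common
2135: Jan 1 Saturday, common
2136: Jan 1 Sunday, leap
2137: Jan 1 Tuesday, common
2138: Jan 1 Wednesday, common
2139: Jan 1 Thursday, common
2140: Jan 1 Friday, leap
2141: Jan 1 Sunday, common
2142: Jan 1 Monday, common
2142 matches on both conditions.

2142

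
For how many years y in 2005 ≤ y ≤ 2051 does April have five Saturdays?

15

April has 30 days; it has five Saturdays when Saturday falls among the first (month-length − 28) days — i.e. when April 1 is one of Saturday/Friday.
April 1 by year: 2005:Fri✓ 2006:Sat✓ 2007:Sun 2008:Tue 2009:Wed 2010:Thu 2011:Fri✓ 2012:Sun 2013:Mon 2014:Tue 2015:Wed 2016:Fri✓ 2017:Sat✓ 2018:Sun 2019:Mon …(17 more)… 2037:Wed 2038:Thu 2039:Fri✓ 2040:Sun 2041:Mon 2042:Tue 2043:Wed 2044:Fri✓ 2045:Sat✓ 2046:Sun 2047:Mon 2048:Wed 2049:Thu 2050:Fri✓ 2051:Sat✓
Years with five Saturdays: 2005, 2006, 2011, 2016, 2017, 2022, 2023, 2028, 2033, 2034, 2039, 2044, 2045, 2050, 2051 → 15.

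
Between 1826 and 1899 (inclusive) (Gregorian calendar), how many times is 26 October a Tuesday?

Track 26 October's weekday year by year (advancing +1, or +2 across a Feb 29):
  1826: Thu  1827: Fri (+1)  1828: Sun (+2)  1829: Mon (+1)  1830: Tue (+1) ✓
  1831: Wed (+1)  1832: Fri (+2)  1833: Sat (+1)  1834: Sun (+1)  1835: Mon (+1)
  1836: Wed (+2)  1837: Thu (+1)  1838: Fri (+1)  1839: Sat (+1)  … (46 more years) …
  1886: Tue (+1) ✓  1887: Wed (+1)  1888: Fri (+2)  1889: Sat (+1)  1890: Sun (+1)
  1891: Mon (+1)  1892: Wed (+2)  1893: Thu (+1)  1894: Fri (+1)  1895: Sat (+1)
  1896: Mon (+2)  1897: Tue (+1) ✓  1898: Wed (+1)  1899: Thu (+1)
Tuesday years: 1830, 1841, 1847, 1852, 1858, 1869, 1875, 1880, 1886, 1897 — 10 in total.

10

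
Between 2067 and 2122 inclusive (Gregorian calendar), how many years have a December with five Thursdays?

December has 31 days; it has five Thursdays when Thursday falls among the first (month-length − 28) days — i.e. when December 1 is one of Thursday/Wednesday/Tuesday.
December 1 by year: 2067:Thu✓ 2068:Sat 2069:Sun 2070:Mon 2071:Tue✓ 2072:Thu✓ 2073:Fri 2074:Sat 2075:Sun 2076:Tue✓ 2077:Wed✓ 2078:Thu✓ 2079:Fri 2080:Sun 2081:Mon …(26 more)… 2108:Sat 2109:Sun 2110:Mon 2111:Tue✓ 2112:Thu✓ 2113:Fri 2114:Sat 2115:Sun 2116:Tue✓ 2117:Wed✓ 2118:Thu✓ 2119:Fri 2120:Sun 2121:Mon 2122:Tue✓
Years with five Thursdays: 2067, 2071, 2072, 2076, 2077, 2078, 2082, 2083, 2088, 2089, 2093, 2094, 2095, 2099, 2100, 2101, 2105, 2106, 2107, 2111, 2112, 2116, 2117, 2118, 2122 → 25.

25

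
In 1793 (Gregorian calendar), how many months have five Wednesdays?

4

A month of length L has five Wednesdays iff its first Wednesday is on day ≤ L−28 (so day 1–3 in a 31-day month, 1–2 in a 30-day month, day 1 in a leap February).
Checking each month of 1793: Jan starts Tue (31d) ✓; Feb starts Fri (28d); Mar starts Fri (31d); Apr starts Mon (30d); May starts Wed (31d) ✓; Jun starts Sat (30d); Jul starts Mon (31d) ✓; Aug starts Thu (31d); Sep starts Sun (30d); Oct starts Tue (31d) ✓; Nov starts Fri (30d); Dec starts Sun (31d).
Five-Wednesday months: January, May, July, October → 4.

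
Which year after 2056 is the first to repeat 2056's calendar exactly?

Two years share a calendar iff Jan 1 falls on the same weekday and both are leap or both are common. 2056: Jan 1 is Saturday, leap year.
2057: Jan 1 Monday, common
2058: Jan 1 Tuesday, common
2059: Jan 1 Wednesday, common
2060: Jan 1 Thursday, leap
2061: Jan 1 Saturday, common
2062: Jan 1 Sunday, common
2063: Jan 1 Monday, common
2064: Jan 1 Tuesday, leap
2065: Jan 1 Thursday, common
2066: Jan 1 Friday, common
2067: Jan 1 Saturday, common
2068: Jan 1 Sunday, leap
2069: Jan 1 Tuesday, common
2070: Jan 1 Wednesday, common
2071: Jan 1 Thursday, common
2072: Jan 1 Friday, leap
2073: Jan 1 Sunday, common
2074: Jan 1 Monday, common
2075: Jan 1 Tuesday, common
2076: Jan 1 Wednesday, leap
2077: Jan 1 Friday, common
2078: Jan 1 Saturday, common
2079: Jan 1 Sunday, common
2080: Jan 1 Monday, leap
2081: Jan 1 Wednesday, common
2082: Jan 1 Thursday, common
2083: Jan 1 Friday, common
2084: Jan 1 Saturday, leap
2084 matches on both conditions.

2084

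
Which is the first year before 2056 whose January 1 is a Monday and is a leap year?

Jan 1 advances by 2 weekdays after a leap year and by 1 after a common year.
2056: Jan 1 is Saturday (leap).
2055: Friday
2054: Thursday
2053: Wednesday
2052: Monday (leap)
2052 begins on a Monday and is a leap year.

2052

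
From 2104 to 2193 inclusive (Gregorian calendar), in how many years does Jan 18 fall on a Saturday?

12

Track Jan 18's weekday year by year (advancing +1, or +2 across a Feb 29):
  2104: Fri  2105: Sun (+2)  2106: Mon (+1)  2107: Tue (+1)  2108: Wed (+1)
  2109: Fri (+2)  2110: Sat (+1) ✓  2111: Sun (+1)  2112: Mon (+1)  2113: Wed (+2)
  2114: Thu (+1)  2115: Fri (+1)  2116: Sat (+1) ✓  2117: Mon (+2)  … (62 more years) …
  2180: Tue (+1)  2181: Thu (+2)  2182: Fri (+1)  2183: Sat (+1) ✓  2184: Sun (+1)
  2185: Tue (+2)  2186: Wed (+1)  2187: Thu (+1)  2188: Fri (+1)  2189: Sun (+2)
  2190: Mon (+1)  2191: Tue (+1)  2192: Wed (+1)  2193: Fri (+2)
Saturday years: 2110, 2116, 2121, 2127, 2138, 2144, 2149, 2155, 2166, 2172, 2177, 2183 — 12 in total.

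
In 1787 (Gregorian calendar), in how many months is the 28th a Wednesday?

Check the 28th of each month of 1787: Jan 28: Sun, Feb 28: Wed, Mar 28: Wed, Apr 28: Sat, May 28: Mon, Jun 28: Thu, Jul 28: Sat, Aug 28: Tue, Sep 28: Fri, Oct 28: Sun, Nov 28: Wed, Dec 28: Fri.
Wednesday occurs in February, March, November — 3 months.

3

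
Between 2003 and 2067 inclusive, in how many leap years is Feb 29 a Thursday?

2

Leap years in 2003–2067: 16 of them.
Feb 29 weekday advances by 5 (mod 7) from one leap year to the next four years later (or differs when a century non-leap intervenes).
Leap-day weekdays: 2004:Sun 2008:Fri 2012:Wed 2016:Mon 2020:Sat 2024:Thu✓ 2028:Tue 2032:Sun 2036:Fri 2040:Wed 2044:Mon 2048:Sat 2052:Thu✓ 2056:Tue 2060:Sun 2064:Fri
Thursday: 2024, 2052 → 2.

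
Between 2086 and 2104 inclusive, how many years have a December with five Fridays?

December has 31 days; it has five Fridays when Friday falls among the first (month-length − 28) days — i.e. when December 1 is one of Friday/Thursday/Wednesday.
December 1 by year: 2086:Sun 2087:Mon 2088:Wed✓ 2089:Thu✓ 2090:Fri✓ 2091:Sat 2092:Mon 2093:Tue 2094:Wed✓ 2095:Thu✓ 2096:Sat 2097:Sun 2098:Mon 2099:Tue 2100:Wed✓ 2101:Thu✓ 2102:Fri✓ 2103:Sat 2104:Mon
Years with five Fridays: 2088, 2089, 2090, 2094, 2095, 2100, 2101, 2102 → 8.

8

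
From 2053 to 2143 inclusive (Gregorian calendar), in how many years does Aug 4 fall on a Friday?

Track Aug 4's weekday year by year (advancing +1, or +2 across a Feb 29):
  2053: Mon  2054: Tue (+1)  2055: Wed (+1)  2056: Fri (+2) ✓  2057: Sat (+1)
  2058: Sun (+1)  2059: Mon (+1)  2060: Wed (+2)  2061: Thu (+1)  2062: Fri (+1) ✓
  2063: Sat (+1)  2064: Mon (+2)  2065: Tue (+1)  2066: Wed (+1)  … (63 more years) …
  2130: Fri (+1) ✓  2131: Sat (+1)  2132: Mon (+2)  2133: Tue (+1)  2134: Wed (+1)
  2135: Thu (+1)  2136: Sat (+2)  2137: Sun (+1)  2138: Mon (+1)  2139: Tue (+1)
  2140: Thu (+2)  2141: Fri (+1) ✓  2142: Sat (+1)  2143: Sun (+1)
Friday years: 2056, 2062, 2073, 2079, 2084, 2090, 2102, 2113, 2119, 2124, 2130, 2141 — 12 in total.

12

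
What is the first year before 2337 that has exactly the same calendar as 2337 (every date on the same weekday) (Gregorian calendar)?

2326

Two years share a calendar iff Jan 1 falls on the same weekday and both are leap or both are common. 2337: Jan 1 is Friday, common year.
2336: Jan 1 Wednesday, leap
2335: Jan 1 Tuesday, common
2334: Jan 1 Monday, common
2333: Jan 1 Sunday, common
2332: Jan 1 Friday, leap
2331: Jan 1 Thursday, common
2330: Jan 1 Wednesday, common
2329: Jan 1 Tuesday, common
2328: Jan 1 Sunday, leap
2327: Jan 1 Saturday, common
2326: Jan 1 Friday, common
2326 matches on both conditions.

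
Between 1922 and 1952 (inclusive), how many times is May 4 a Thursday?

Track May 4's weekday year by year (advancing +1, or +2 across a Feb 29):
  1922: Thu ✓  1923: Fri (+1)  1924: Sun (+2)  1925: Mon (+1)  1926: Tue (+1)
  1927: Wed (+1)  1928: Fri (+2)  1929: Sat (+1)  1930: Sun (+1)  1931: Mon (+1)
  1932: Wed (+2)  1933: Thu (+1) ✓  1934: Fri (+1)  1935: Sat (+1)  … (3 more years) …
  1939: Thu (+1) ✓  1940: Sat (+2)  1941: Sun (+1)  1942: Mon (+1)  1943: Tue (+1)
  1944: Thu (+2) ✓  1945: Fri (+1)  1946: Sat (+1)  1947: Sun (+1)  1948: Tue (+2)
  1949: Wed (+1)  1950: Thu (+1) ✓  1951: Fri (+1)  1952: Sun (+2)
Thursday years: 1922, 1933, 1939, 1944, 1950 — 5 in total.

5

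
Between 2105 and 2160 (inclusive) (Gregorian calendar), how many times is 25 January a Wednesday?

Track 25 January's weekday year by year (advancing +1, or +2 across a Feb 29):
  2105: Sun  2106: Mon (+1)  2107: Tue (+1)  2108: Wed (+1) ✓  2109: Fri (+2)
  2110: Sat (+1)  2111: Sun (+1)  2112: Mon (+1)  2113: Wed (+2) ✓  2114: Thu (+1)
  2115: Fri (+1)  2116: Sat (+1)  2117: Mon (+2)  2118: Tue (+1)  … (28 more years) …
  2147: Wed (+1) ✓  2148: Thu (+1)  2149: Sat (+2)  2150: Sun (+1)  2151: Mon (+1)
  2152: Tue (+1)  2153: Thu (+2)  2154: Fri (+1)  2155: Sat (+1)  2156: Sun (+1)
  2157: Tue (+2)  2158: Wed (+1) ✓  2159: Thu (+1)  2160: Fri (+1)
Wednesday years: 2108, 2113, 2119, 2130, 2136, 2141, 2147, 2158 — 8 in total.

8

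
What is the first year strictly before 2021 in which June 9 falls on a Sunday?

From one year to the next, a fixed date's weekday advances by 1, or by 2 when a Feb 29 lies between the two dates.
2021: June 9 is Wednesday.
2020: Tuesday (−1)
2019: Sunday (−2)
June 9 falls on a Sunday in 2019.

2019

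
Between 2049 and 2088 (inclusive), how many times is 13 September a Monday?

7

Track 13 September's weekday year by year (advancing +1, or +2 across a Feb 29):
  2049: Mon ✓  2050: Tue (+1)  2051: Wed (+1)  2052: Fri (+2)  2053: Sat (+1)
  2054: Sun (+1)  2055: Mon (+1) ✓  2056: Wed (+2)  2057: Thu (+1)  2058: Fri (+1)
  2059: Sat (+1)  2060: Mon (+2) ✓  2061: Tue (+1)  2062: Wed (+1)  … (12 more years) …
  2075: Fri (+1)  2076: Sun (+2)  2077: Mon (+1) ✓  2078: Tue (+1)  2079: Wed (+1)
  2080: Fri (+2)  2081: Sat (+1)  2082: Sun (+1)  2083: Mon (+1) ✓  2084: Wed (+2)
  2085: Thu (+1)  2086: Fri (+1)  2087: Sat (+1)  2088: Mon (+2) ✓
Monday years: 2049, 2055, 2060, 2066, 2077, 2083, 2088 — 7 in total.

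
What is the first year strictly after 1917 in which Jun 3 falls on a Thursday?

1920

From one year to the next, a fixed date's weekday advances by 1, or by 2 when a Feb 29 lies between the two dates.
1917: June 3 is Sunday.
1918: Monday (+1)
1919: Tuesday (+1)
1920: Thursday (+2)
Jun 3 falls on a Thursday in 1920.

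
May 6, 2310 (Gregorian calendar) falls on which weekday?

Friday

January 1, 2310 is a Saturday.
May 6 is day 126 of the year, i.e. 125 days after Jan 1.
125 mod 7 = 6, so advance 6 weekdays from Saturday: Friday.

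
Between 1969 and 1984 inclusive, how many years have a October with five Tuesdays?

6

October has 31 days; it has five Tuesdays when Tuesday falls among the first (month-length − 28) days — i.e. when October 1 is one of Tuesday/Monday/Sunday.
October 1 by year: 1969:Wed 1970:Thu 1971:Fri 1972:Sun✓ 1973:Mon✓ 1974:Tue✓ 1975:Wed 1976:Fri 1977:Sat 1978:Sun✓ 1979:Mon✓ 1980:Wed 1981:Thu 1982:Fri 1983:Sat 1984:Mon✓
Years with five Tuesdays: 1972, 1973, 1974, 1978, 1979, 1984 → 6.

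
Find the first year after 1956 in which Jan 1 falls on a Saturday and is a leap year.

Jan 1 advances by 2 weekdays after a leap year and by 1 after a common year.
1956: Jan 1 is Sunday (leap).
1957: Tuesday
1958: Wednesday
1959: Thursday
1960: Friday (leap)
1961: Sunday
1962: Monday
1963: Tuesday
1964: Wednesday (leap)
1965: Friday
1966: Saturday
1967: Sunday
1968: Monday (leap)
1969: Wednesday
1970: Thursday
1971: Friday
1972: Saturday (leap)
1972 begins on a Saturday and is a leap year.

1972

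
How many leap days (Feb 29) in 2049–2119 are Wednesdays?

3

Leap years in 2049–2119: 16 of them.
Feb 29 weekday advances by 5 (mod 7) from one leap year to the next four years later (or differs when a century non-leap intervenes).
Leap-day weekdays: 2052:Thu 2056:Tue 2060:Sun 2064:Fri 2068:Wed✓ 2072:Mon 2076:Sat 2080:Thu 2084:Tue 2088:Sun 2092:Fri 2096:Wed✓ 2104:Fri 2108:Wed✓ 2112:Mon 2116:Sat
Wednesday: 2068, 2096, 2108 → 3.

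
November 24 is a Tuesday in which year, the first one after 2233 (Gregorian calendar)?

2235

From one year to the next, a fixed date's weekday advances by 1, or by 2 when a Feb 29 lies between the two dates.
2233: November 24 is Sunday.
2234: Monday (+1)
2235: Tuesday (+1)
November 24 falls on a Tuesday in 2235.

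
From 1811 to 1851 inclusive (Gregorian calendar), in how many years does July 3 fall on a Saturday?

Track July 3's weekday year by year (advancing +1, or +2 across a Feb 29):
  1811: Wed  1812: Fri (+2)  1813: Sat (+1) ✓  1814: Sun (+1)  1815: Mon (+1)
  1816: Wed (+2)  1817: Thu (+1)  1818: Fri (+1)  1819: Sat (+1) ✓  1820: Mon (+2)
  1821: Tue (+1)  1822: Wed (+1)  1823: Thu (+1)  1824: Sat (+2) ✓  … (13 more years) …
  1838: Tue (+1)  1839: Wed (+1)  1840: Fri (+2)  1841: Sat (+1) ✓  1842: Sun (+1)
  1843: Mon (+1)  1844: Wed (+2)  1845: Thu (+1)  1846: Fri (+1)  1847: Sat (+1) ✓
  1848: Mon (+2)  1849: Tue (+1)  1850: Wed (+1)  1851: Thu (+1)
Saturday years: 1813, 1819, 1824, 1830, 1841, 1847 — 6 in total.

6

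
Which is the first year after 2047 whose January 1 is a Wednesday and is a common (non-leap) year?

Jan 1 advances by 2 weekdays after a leap year and by 1 after a common year.
2047: Jan 1 is Tuesday.
2048: Wednesday (leap)
2049: Friday
2050: Saturday
2051: Sunday
2052: Monday (leap)
2053: Wednesday
2053 begins on a Wednesday and is a common year.

2053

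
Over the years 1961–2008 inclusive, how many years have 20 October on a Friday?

Track 20 October's weekday year by year (advancing +1, or +2 across a Feb 29):
  1961: Fri ✓  1962: Sat (+1)  1963: Sun (+1)  1964: Tue (+2)  1965: Wed (+1)
  1966: Thu (+1)  1967: Fri (+1) ✓  1968: Sun (+2)  1969: Mon (+1)  1970: Tue (+1)
  1971: Wed (+1)  1972: Fri (+2) ✓  1973: Sat (+1)  1974: Sun (+1)  … (20 more years) …
  1995: Fri (+1) ✓  1996: Sun (+2)  1997: Mon (+1)  1998: Tue (+1)  1999: Wed (+1)
  2000: Fri (+2) ✓  2001: Sat (+1)  2002: Sun (+1)  2003: Mon (+1)  2004: Wed (+2)
  2005: Thu (+1)  2006: Fri (+1) ✓  2007: Sat (+1)  2008: Mon (+2)
Friday years: 1961, 1967, 1972, 1978, 1989, 1995, 2000, 2006 — 8 in total.

8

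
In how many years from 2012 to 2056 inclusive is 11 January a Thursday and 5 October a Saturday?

2

Check each year's weekday for 11 January and 5 October:
  2012: Wed/Fri  2013: Fri/Sat  2014: Sat/Sun  2015: Sun/Mon  2016: Mon/Wed  2017: Wed/Thu  2018: Thu/Fri  2019: Fri/Sat  2020: Sat/Mon  2021: Mon/Tue  2022: Tue/Wed  2023: Wed/Thu  2024: Thu/Sat ✓  2025: Sat/Sun  …(17 more)…  2043: Sun/Mon  2044: Mon/Wed  2045: Wed/Thu  2046: Thu/Fri  2047: Fri/Sat  2048: Sat/Mon  2049: Mon/Tue  2050: Tue/Wed  2051: Wed/Thu  2052: Thu/Sat ✓  2053: Sat/Sun  2054: Sun/Mon  2055: Mon/Tue  2056: Tue/Thu
Both conditions hold in: 2024, 2052 — 2.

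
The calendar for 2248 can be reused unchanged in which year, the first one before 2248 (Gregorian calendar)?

Two years share a calendar iff Jan 1 falls on the same weekday and both are leap or both are common. 2248: Jan 1 is Saturday, leap year.
2247: Jan 1 Friday, common
2246: Jan 1 Thursday, common
2245: Jan 1 Wednesday, common
2244: Jan 1 Monday, leap
2243: Jan 1 Sunday, common
2242: Jan 1 Saturday, common
2241: Jan 1 Friday, common
2240: Jan 1 Wednesday, leap
2239: Jan 1 Tuesday, common
2238: Jan 1 Monday, common
2237: Jan 1 Sunday, common
2236: Jan 1 Friday, leap
2235: Jan 1 Thursday, common
2234: Jan 1 Wednesday, common
2233: Jan 1 Tuesday, common
2232: Jan 1 Sunday, leap
2231: Jan 1 Saturday, common
2230: Jan 1 Friday, common
2229: Jan 1 Thursday, common
2228: Jan 1 Tuesday, leap
2227: Jan 1 Monday, common
2226: Jan 1 Sunday, common
2225: Jan 1 Saturday, common
2224: Jan 1 Thursday, leap
2223: Jan 1 Wednesday, common
2222: Jan 1 Tuesday, common
2221: Jan 1 Monday, common
2220: Jan 1 Saturday, leap
2220 matches on both conditions.

2220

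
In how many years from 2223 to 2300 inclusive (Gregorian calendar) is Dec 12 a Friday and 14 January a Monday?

3

Check each year's weekday for Dec 12 and 14 January:
  2223: Fri/Tue  2224: Sun/Wed  2225: Mon/Fri  2226: Tue/Sat  2227: Wed/Sun  2228: Fri/Mon ✓  2229: Sat/Wed  2230: Sun/Thu  2231: Mon/Fri  2232: Wed/Sat  2233: Thu/Mon  2234: Fri/Tue  2235: Sat/Wed  2236: Mon/Thu  …(50 more)…  2287: Mon/Fri  2288: Wed/Sat  2289: Thu/Mon  2290: Fri/Tue  2291: Sat/Wed  2292: Mon/Thu  2293: Tue/Sat  2294: Wed/Sun  2295: Thu/Mon  2296: Sat/Tue  2297: Sun/Thu  2298: Mon/Fri  2299: Tue/Sat  2300: Wed/Sun
Both conditions hold in: 2228, 2256, 2284 — 3.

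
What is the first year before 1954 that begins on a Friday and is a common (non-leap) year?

Jan 1 advances by 2 weekdays after a leap year and by 1 after a common year.
1954: Jan 1 is Friday.
1953: Thursday
1952: Tuesday (leap)
1951: Monday
1950: Sunday
1949: Saturday
1948: Thursday (leap)
1947: Wednesday
1946: Tuesday
1945: Monday
1944: Saturday (leap)
1943: Friday
1943 begins on a Friday and is a common year.

1943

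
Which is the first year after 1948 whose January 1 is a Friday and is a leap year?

Jan 1 advances by 2 weekdays after a leap year and by 1 after a common year.
1948: Jan 1 is Thursday (leap).
1949: Saturday
1950: Sunday
1951: Monday
1952: Tuesday (leap)
1953: Thursday
1954: Friday
1955: Saturday
1956: Sunday (leap)
1957: Tuesday
1958: Wednesday
1959: Thursday
1960: Friday (leap)
1960 begins on a Friday and is a leap year.

1960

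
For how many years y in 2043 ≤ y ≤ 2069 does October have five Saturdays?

12

October has 31 days; it has five Saturdays when Saturday falls among the first (month-length − 28) days — i.e. when October 1 is one of Saturday/Friday/Thursday.
October 1 by year: 2043:Thu✓ 2044:Sat✓ 2045:Sun 2046:Mon 2047:Tue 2048:Thu✓ 2049:Fri✓ 2050:Sat✓ 2051:Sun 2052:Tue 2053:Wed 2054:Thu✓ 2055:Fri✓ 2056:Sun 2057:Mon 2058:Tue 2059:Wed 2060:Fri✓ 2061:Sat✓ 2062:Sun 2063:Mon 2064:Wed 2065:Thu✓ 2066:Fri✓ 2067:Sat✓ 2068:Mon 2069:Tue
Years with five Saturdays: 2043, 2044, 2048, 2049, 2050, 2054, 2055, 2060, 2061, 2065, 2066, 2067 → 12.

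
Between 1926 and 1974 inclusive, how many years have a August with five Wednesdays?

21

August has 31 days; it has five Wednesdays when Wednesday falls among the first (month-length − 28) days — i.e. when August 1 is one of Wednesday/Tuesday/Monday.
August 1 by year: 1926:Sun 1927:Mon✓ 1928:Wed✓ 1929:Thu 1930:Fri 1931:Sat 1932:Mon✓ 1933:Tue✓ 1934:Wed✓ 1935:Thu 1936:Sat 1937:Sun 1938:Mon✓ 1939:Tue✓ 1940:Thu …(19 more)… 1960:Mon✓ 1961:Tue✓ 1962:Wed✓ 1963:Thu 1964:Sat 1965:Sun 1966:Mon✓ 1967:Tue✓ 1968:Thu 1969:Fri 1970:Sat 1971:Sun 1972:Tue✓ 1973:Wed✓ 1974:Thu
Years with five Wednesdays: 1927, 1928, 1932, 1933, 1934, 1938, 1939, 1944, 1945, 1949, 1950, 1951, 1955, 1956, 1960, 1961, 1962, 1966, 1967, 1972, 1973 → 21.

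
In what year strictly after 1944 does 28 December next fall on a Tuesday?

1948

From one year to the next, a fixed date's weekday advances by 1, or by 2 when a Feb 29 lies between the two dates.
1944: December 28 is Thursday.
1945: Friday (+1)
1946: Saturday (+1)
1947: Sunday (+1)
1948: Tuesday (+2)
28 December falls on a Tuesday in 1948.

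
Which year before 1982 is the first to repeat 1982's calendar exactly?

Two years share a calendar iff Jan 1 falls on the same weekday and both are leap or both are common. 1982: Jan 1 is Friday, common year.
1981: Jan 1 Thursday, common
1980: Jan 1 Tuesday, leap
1979: Jan 1 Monday, common
1978: Jan 1 Sunday, common
1977: Jan 1 Saturday, common
1976: Jan 1 Thursday, leap
1975: Jan 1 Wednesday, common
1974: Jan 1 Tuesday, common
1973: Jan 1 Monday, common
1972: Jan 1 Saturday, leap
1971: Jan 1 Friday, common
1971 matches on both conditions.

1971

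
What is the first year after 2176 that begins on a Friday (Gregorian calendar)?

2179

Jan 1 advances by 2 weekdays after a leap year and by 1 after a common year.
2176: Jan 1 is Monday (leap).
2177: Wednesday
2178: Thursday
2179: Friday
2179 begins on a Friday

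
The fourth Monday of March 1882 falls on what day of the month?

March 1, 1882 is a Wednesday, so the first Monday is the 6th.
The fourth Monday is 6 + 21 = 27.

27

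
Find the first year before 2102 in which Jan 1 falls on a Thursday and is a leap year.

2088

Jan 1 advances by 2 weekdays after a leap year and by 1 after a common year.
2102: Jan 1 is Sunday.
2101: Saturday
2100: Friday
2099: Thursday
2098: Wednesday
2097: Tuesday
2096: Sunday (leap)
2095: Saturday
2094: Friday
2093: Thursday
2092: Tuesday (leap)
2091: Monday
2090: Sunday
2089: Saturday
2088: Thursday (leap)
2088 begins on a Thursday and is a leap year.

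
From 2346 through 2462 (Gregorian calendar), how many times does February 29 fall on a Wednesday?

Leap years in 2346–2462: 29 of them.
Feb 29 weekday advances by 5 (mod 7) from one leap year to the next four years later (or differs when a century non-leap intervenes).
Leap-day weekdays: 2348:Sun 2352:Fri 2356:Wed✓ 2360:Mon 2364:Sat 2368:Thu 2372:Tue 2376:Sun 2380:Fri 2384:Wed✓ 2388:Mon 2392:Sat 2396:Thu …(3 more)… 2412:Wed✓ 2416:Mon 2420:Sat 2424:Thu 2428:Tue 2432:Sun 2436:Fri 2440:Wed✓ 2444:Mon 2448:Sat 2452:Thu 2456:Tue 2460:Sun
Wednesday: 2356, 2384, 2412, 2440 → 4.

4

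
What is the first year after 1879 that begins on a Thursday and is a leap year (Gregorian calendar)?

Jan 1 advances by 2 weekdays after a leap year and by 1 after a common year.
1879: Jan 1 is Wednesday.
1880: Thursday (leap)
1880 begins on a Thursday and is a leap year.

1880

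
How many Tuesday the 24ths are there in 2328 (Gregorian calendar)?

Check the 24th of each month of 2328: Jan 24: Tue, Feb 24: Fri, Mar 24: Sat, Apr 24: Tue, May 24: Thu, Jun 24: Sun, Jul 24: Tue, Aug 24: Fri, Sep 24: Mon, Oct 24: Wed, Nov 24: Sat, Dec 24: Mon.
Tuesday occurs in January, April, July — 3 months.

3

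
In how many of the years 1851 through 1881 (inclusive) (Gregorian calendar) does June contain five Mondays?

June has 30 days; it has five Mondays when Monday falls among the first (month-length − 28) days — i.e. when June 1 is one of Monday/Sunday.
June 1 by year: 1851:Sun✓ 1852:Tue 1853:Wed 1854:Thu 1855:Fri 1856:Sun✓ 1857:Mon✓ 1858:Tue 1859:Wed 1860:Fri 1861:Sat 1862:Sun✓ 1863:Mon✓ 1864:Wed 1865:Thu 1866:Fri 1867:Sat 1868:Mon✓ 1869:Tue 1870:Wed 1871:Thu 1872:Sat 1873:Sun✓ 1874:Mon✓ 1875:Tue 1876:Thu 1877:Fri 1878:Sat 1879:Sun✓ 1880:Tue 1881:Wed
Years with five Mondays: 1851, 1856, 1857, 1862, 1863, 1868, 1873, 1874, 1879 → 9.

9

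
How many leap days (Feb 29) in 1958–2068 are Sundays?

4

Leap years in 1958–2068: 28 of them.
Feb 29 weekday advances by 5 (mod 7) from one leap year to the next four years later (or differs when a century non-leap intervenes).
Leap-day weekdays: 1960:Mon 1964:Sat 1968:Thu 1972:Tue 1976:Sun✓ 1980:Fri 1984:Wed 1988:Mon 1992:Sat 1996:Thu 2000:Tue 2004:Sun✓ 2008:Fri 2012:Wed 2016:Mon 2020:Sat 2024:Thu 2028:Tue 2032:Sun✓ 2036:Fri 2040:Wed 2044:Mon 2048:Sat 2052:Thu 2056:Tue 2060:Sun✓ 2064:Fri 2068:Wed
Sunday: 1976, 2004, 2032, 2060 → 4.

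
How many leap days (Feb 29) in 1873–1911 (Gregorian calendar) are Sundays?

1

Leap years in 1873–1911: 8 of them.
Feb 29 weekday advances by 5 (mod 7) from one leap year to the next four years later (or differs when a century non-leap intervenes).
Leap-day weekdays: 1876:Tue 1880:Sun✓ 1884:Fri 1888:Wed 1892:Mon 1896:Sat 1904:Mon 1908:Sat
Sunday: 1880 → 1.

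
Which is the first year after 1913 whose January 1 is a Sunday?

1922

Jan 1 advances by 2 weekdays after a leap year and by 1 after a common year.
1913: Jan 1 is Wednesday.
1914: Thursday
1915: Friday
1916: Saturday (leap)
1917: Monday
1918: Tuesday
1919: Wednesday
1920: Thursday (leap)
1921: Saturday
1922: Sunday
1922 begins on a Sunday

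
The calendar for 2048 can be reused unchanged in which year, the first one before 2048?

2020

Two years share a calendar iff Jan 1 falls on the same weekday and both are leap or both are common. 2048: Jan 1 is Wednesday, leap year.
2047: Jan 1 Tuesday, common
2046: Jan 1 Monday, common
2045: Jan 1 Sunday, common
2044: Jan 1 Friday, leap
2043: Jan 1 Thursday, common
2042: Jan 1 Wednesday, common
2041: Jan 1 Tuesday, common
2040: Jan 1 Sunday, leap
2039: Jan 1 Saturday, common
2038: Jan 1 Friday, common
2037: Jan 1 Thursday, common
2036: Jan 1 Tuesday, leap
2035: Jan 1 Monday, common
2034: Jan 1 Sunday, common
2033: Jan 1 Saturday, common
2032: Jan 1 Thursday, leap
2031: Jan 1 Wednesday, common
2030: Jan 1 Tuesday, common
2029: Jan 1 Monday, common
2028: Jan 1 Saturday, leap
2027: Jan 1 Friday, common
2026: Jan 1 Thursday, common
2025: Jan 1 Wednesday, common
2024: Jan 1 Monday, leap
2023: Jan 1 Sunday, common
2022: Jan 1 Saturday, common
2021: Jan 1 Friday, common
2020: Jan 1 Wednesday, leap
2020 matches on both conditions.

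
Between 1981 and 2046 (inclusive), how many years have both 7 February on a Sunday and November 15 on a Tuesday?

3

Check each year's weekday for 7 February and November 15:
  1981: Sat/Sun  1982: Sun/Mon  1983: Mon/Tue  1984: Tue/Thu  1985: Thu/Fri  1986: Fri/Sat  1987: Sat/Sun  1988: Sun/Tue ✓  1989: Tue/Wed  1990: Wed/Thu  1991: Thu/Fri  1992: Fri/Sun  1993: Sun/Mon  1994: Mon/Tue  …(38 more)…  2033: Mon/Tue  2034: Tue/Wed  2035: Wed/Thu  2036: Thu/Sat  2037: Sat/Sun  2038: Sun/Mon  2039: Mon/Tue  2040: Tue/Thu  2041: Thu/Fri  2042: Fri/Sat  2043: Sat/Sun  2044: Sun/Tue ✓  2045: Tue/Wed  2046: Wed/Thu
Both conditions hold in: 1988, 2016, 2044 — 3.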